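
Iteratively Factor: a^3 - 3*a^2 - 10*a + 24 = (a + 3)*(a^2 - 6*a + 8) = (a - 2)*(a + 3)*(a - 4)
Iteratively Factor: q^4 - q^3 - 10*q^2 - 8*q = (q)*(q^3 - q^2 - 10*q - 8) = q*(q + 2)*(q^2 - 3*q - 4) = q*(q - 4)*(q + 2)*(q + 1)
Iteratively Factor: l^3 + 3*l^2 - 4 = (l + 2)*(l^2 + l - 2) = (l - 1)*(l + 2)*(l + 2)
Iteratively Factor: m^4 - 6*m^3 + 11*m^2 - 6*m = (m - 3)*(m^3 - 3*m^2 + 2*m) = m*(m - 3)*(m^2 - 3*m + 2) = m*(m - 3)*(m - 1)*(m - 2)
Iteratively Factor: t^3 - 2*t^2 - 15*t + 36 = (t + 4)*(t^2 - 6*t + 9) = (t - 3)*(t + 4)*(t - 3)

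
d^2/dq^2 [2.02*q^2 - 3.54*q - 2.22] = 4.04000000000000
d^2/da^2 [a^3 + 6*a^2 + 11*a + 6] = 6*a + 12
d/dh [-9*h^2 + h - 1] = 1 - 18*h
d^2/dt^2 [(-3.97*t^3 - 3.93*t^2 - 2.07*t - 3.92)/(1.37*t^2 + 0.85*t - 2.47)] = (-1.4210854715202e-14*t^4 - 31.222212*t^3 - 73.9269600000001*t^2 - 214.740516*t - 88.83918)/(2.571353*t^6 + 4.786095*t^5 - 10.938354*t^4 - 16.643765*t^3 + 19.720974*t^2 + 15.557295*t - 15.069223)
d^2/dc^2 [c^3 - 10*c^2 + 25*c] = 6*c - 20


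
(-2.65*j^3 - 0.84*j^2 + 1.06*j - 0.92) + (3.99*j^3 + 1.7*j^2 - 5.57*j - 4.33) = 1.34*j^3 + 0.86*j^2 - 4.51*j - 5.25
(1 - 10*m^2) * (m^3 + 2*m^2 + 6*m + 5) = -10*m^5 - 20*m^4 - 59*m^3 - 48*m^2 + 6*m + 5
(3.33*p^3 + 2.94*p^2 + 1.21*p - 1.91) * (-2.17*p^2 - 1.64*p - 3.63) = -7.2261*p^5 - 11.841*p^4 - 19.5352*p^3 - 8.5119*p^2 - 1.2599*p + 6.9333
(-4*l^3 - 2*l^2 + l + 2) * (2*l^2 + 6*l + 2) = -8*l^5 - 28*l^4 - 18*l^3 + 6*l^2 + 14*l + 4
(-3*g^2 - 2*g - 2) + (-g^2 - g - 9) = -4*g^2 - 3*g - 11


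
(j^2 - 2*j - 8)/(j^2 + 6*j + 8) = (j - 4)/(j + 4)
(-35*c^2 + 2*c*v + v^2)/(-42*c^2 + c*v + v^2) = (-5*c + v)/(-6*c + v)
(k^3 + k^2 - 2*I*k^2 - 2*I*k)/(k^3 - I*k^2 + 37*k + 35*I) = k*(k^2 + k - 2*I*k - 2*I)/(k^3 - I*k^2 + 37*k + 35*I)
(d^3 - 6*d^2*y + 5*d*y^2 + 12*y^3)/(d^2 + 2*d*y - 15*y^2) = (d^2 - 3*d*y - 4*y^2)/(d + 5*y)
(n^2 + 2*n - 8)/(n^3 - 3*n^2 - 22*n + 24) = (n - 2)/(n^2 - 7*n + 6)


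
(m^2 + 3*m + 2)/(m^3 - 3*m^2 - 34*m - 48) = (m + 1)/(m^2 - 5*m - 24)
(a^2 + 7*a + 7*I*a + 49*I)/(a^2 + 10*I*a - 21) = (a + 7)/(a + 3*I)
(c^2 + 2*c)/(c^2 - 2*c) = (c + 2)/(c - 2)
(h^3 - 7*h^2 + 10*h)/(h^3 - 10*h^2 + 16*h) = (h - 5)/(h - 8)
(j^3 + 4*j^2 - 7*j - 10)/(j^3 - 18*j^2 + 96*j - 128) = (j^2 + 6*j + 5)/(j^2 - 16*j + 64)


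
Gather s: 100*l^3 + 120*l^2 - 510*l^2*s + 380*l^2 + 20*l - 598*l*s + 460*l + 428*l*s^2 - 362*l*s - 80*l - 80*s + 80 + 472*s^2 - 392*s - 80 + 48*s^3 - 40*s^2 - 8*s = 100*l^3 + 500*l^2 + 400*l + 48*s^3 + s^2*(428*l + 432) + s*(-510*l^2 - 960*l - 480)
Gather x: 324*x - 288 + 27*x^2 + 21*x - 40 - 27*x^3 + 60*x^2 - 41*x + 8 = -27*x^3 + 87*x^2 + 304*x - 320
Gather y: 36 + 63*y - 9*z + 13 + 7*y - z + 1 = 70*y - 10*z + 50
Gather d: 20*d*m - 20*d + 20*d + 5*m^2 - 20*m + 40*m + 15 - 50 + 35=20*d*m + 5*m^2 + 20*m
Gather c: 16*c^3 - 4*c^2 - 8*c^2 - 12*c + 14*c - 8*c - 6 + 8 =16*c^3 - 12*c^2 - 6*c + 2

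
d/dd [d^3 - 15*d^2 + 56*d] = 3*d^2 - 30*d + 56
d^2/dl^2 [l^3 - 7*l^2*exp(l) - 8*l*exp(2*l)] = -7*l^2*exp(l) - 32*l*exp(2*l) - 28*l*exp(l) + 6*l - 32*exp(2*l) - 14*exp(l)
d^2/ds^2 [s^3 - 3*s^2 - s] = 6*s - 6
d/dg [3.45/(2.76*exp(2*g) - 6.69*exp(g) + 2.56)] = (23.0805 - 19.044*exp(g))*exp(g)/(2.76*exp(2*g) - 6.69*exp(g) + 2.56)^2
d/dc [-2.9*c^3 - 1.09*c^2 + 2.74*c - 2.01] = -8.7*c^2 - 2.18*c + 2.74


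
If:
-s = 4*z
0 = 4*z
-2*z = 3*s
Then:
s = 0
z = 0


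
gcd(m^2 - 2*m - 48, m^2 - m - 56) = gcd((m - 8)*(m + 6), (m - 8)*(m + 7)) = m - 8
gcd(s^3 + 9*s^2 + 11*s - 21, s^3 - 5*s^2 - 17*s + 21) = s^2 + 2*s - 3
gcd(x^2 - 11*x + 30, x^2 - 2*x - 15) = x - 5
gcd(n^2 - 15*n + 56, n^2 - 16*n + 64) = n - 8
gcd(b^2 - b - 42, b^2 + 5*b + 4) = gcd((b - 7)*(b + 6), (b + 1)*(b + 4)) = 1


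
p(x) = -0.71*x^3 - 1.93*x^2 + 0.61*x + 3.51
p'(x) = -2.13*x^2 - 3.86*x + 0.61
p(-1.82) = 0.29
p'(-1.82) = 0.58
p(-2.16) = 0.34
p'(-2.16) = -0.99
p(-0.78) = 2.20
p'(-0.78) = 2.32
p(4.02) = -71.35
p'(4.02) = -49.33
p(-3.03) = 3.69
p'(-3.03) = -7.25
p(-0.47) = 2.87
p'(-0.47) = 1.95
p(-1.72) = 0.36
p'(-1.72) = 0.95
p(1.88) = -6.88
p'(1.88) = -14.18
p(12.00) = -1493.97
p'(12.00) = -352.43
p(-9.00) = 359.28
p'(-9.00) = -137.18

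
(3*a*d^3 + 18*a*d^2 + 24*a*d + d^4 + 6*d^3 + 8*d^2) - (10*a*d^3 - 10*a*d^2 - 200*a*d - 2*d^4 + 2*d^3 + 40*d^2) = -7*a*d^3 + 28*a*d^2 + 224*a*d + 3*d^4 + 4*d^3 - 32*d^2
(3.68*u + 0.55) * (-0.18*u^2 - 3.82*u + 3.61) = -0.6624*u^3 - 14.1566*u^2 + 11.1838*u + 1.9855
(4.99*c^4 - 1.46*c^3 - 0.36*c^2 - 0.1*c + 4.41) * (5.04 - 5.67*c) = -28.2933*c^5 + 33.4278*c^4 - 5.3172*c^3 - 1.2474*c^2 - 25.5087*c + 22.2264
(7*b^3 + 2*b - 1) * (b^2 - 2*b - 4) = 7*b^5 - 14*b^4 - 26*b^3 - 5*b^2 - 6*b + 4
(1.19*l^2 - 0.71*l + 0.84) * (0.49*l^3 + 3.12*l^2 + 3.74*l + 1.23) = 0.5831*l^5 + 3.3649*l^4 + 2.647*l^3 + 1.4291*l^2 + 2.2683*l + 1.0332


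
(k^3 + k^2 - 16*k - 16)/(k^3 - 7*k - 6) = (k^2 - 16)/(k^2 - k - 6)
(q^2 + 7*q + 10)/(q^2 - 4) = (q + 5)/(q - 2)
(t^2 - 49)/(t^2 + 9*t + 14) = (t - 7)/(t + 2)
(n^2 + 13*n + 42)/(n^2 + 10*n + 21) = (n + 6)/(n + 3)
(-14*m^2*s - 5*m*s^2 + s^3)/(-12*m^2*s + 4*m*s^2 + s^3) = (-14*m^2 - 5*m*s + s^2)/(-12*m^2 + 4*m*s + s^2)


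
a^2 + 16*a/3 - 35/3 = (a - 5/3)*(a + 7)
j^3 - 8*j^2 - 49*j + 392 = (j - 8)*(j - 7)*(j + 7)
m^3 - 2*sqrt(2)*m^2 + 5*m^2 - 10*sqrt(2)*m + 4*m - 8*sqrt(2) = (m + 1)*(m + 4)*(m - 2*sqrt(2))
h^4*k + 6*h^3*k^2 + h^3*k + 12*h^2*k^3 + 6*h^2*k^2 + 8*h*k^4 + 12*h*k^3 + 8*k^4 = (h + 2*k)^3*(h*k + k)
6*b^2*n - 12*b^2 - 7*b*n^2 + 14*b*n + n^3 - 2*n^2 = (-6*b + n)*(-b + n)*(n - 2)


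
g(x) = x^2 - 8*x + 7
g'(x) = 2*x - 8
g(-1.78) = 24.41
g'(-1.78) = -11.56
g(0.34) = 4.40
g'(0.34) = -7.32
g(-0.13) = 8.06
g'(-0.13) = -8.26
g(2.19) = -5.72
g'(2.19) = -3.62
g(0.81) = 1.18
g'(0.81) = -6.38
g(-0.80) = 14.04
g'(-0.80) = -9.60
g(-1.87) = 25.46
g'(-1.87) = -11.74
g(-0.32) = 9.66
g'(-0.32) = -8.64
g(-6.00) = 91.00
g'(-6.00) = -20.00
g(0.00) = 7.00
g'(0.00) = -8.00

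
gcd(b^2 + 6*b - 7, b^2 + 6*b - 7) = b^2 + 6*b - 7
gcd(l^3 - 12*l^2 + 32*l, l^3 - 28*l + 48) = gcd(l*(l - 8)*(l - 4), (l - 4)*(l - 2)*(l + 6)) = l - 4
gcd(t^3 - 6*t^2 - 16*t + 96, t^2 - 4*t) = t - 4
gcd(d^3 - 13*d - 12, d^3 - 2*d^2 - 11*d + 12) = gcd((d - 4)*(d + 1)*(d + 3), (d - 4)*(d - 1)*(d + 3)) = d^2 - d - 12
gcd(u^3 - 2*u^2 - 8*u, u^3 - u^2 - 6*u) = u^2 + 2*u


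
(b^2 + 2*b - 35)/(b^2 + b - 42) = (b - 5)/(b - 6)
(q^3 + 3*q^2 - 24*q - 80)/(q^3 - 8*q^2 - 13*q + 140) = (q + 4)/(q - 7)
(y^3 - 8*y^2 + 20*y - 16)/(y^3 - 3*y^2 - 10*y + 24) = (y - 2)/(y + 3)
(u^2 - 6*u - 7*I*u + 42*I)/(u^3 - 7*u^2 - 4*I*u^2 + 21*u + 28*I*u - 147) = (u - 6)/(u^2 + u*(-7 + 3*I) - 21*I)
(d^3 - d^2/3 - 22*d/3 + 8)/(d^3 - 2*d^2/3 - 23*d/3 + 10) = (3*d - 4)/(3*d - 5)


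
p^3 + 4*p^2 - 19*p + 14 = (p - 2)*(p - 1)*(p + 7)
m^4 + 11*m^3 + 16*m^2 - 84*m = m*(m - 2)*(m + 6)*(m + 7)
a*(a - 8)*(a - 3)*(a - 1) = a^4 - 12*a^3 + 35*a^2 - 24*a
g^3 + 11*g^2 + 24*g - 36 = (g - 1)*(g + 6)^2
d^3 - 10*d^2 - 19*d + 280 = (d - 8)*(d - 7)*(d + 5)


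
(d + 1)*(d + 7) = d^2 + 8*d + 7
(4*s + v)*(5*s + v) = 20*s^2 + 9*s*v + v^2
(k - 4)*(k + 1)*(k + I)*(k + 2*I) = k^4 - 3*k^3 + 3*I*k^3 - 6*k^2 - 9*I*k^2 + 6*k - 12*I*k + 8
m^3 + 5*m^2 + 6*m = m*(m + 2)*(m + 3)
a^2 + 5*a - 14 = (a - 2)*(a + 7)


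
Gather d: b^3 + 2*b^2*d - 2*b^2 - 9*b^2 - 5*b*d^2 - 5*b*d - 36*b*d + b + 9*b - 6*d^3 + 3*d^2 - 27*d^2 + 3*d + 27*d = b^3 - 11*b^2 + 10*b - 6*d^3 + d^2*(-5*b - 24) + d*(2*b^2 - 41*b + 30)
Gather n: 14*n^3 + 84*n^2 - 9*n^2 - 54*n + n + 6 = 14*n^3 + 75*n^2 - 53*n + 6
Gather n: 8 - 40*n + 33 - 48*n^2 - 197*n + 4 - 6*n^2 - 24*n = -54*n^2 - 261*n + 45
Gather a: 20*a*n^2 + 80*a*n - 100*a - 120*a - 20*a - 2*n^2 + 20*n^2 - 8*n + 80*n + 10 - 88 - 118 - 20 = a*(20*n^2 + 80*n - 240) + 18*n^2 + 72*n - 216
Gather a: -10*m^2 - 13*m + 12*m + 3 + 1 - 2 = -10*m^2 - m + 2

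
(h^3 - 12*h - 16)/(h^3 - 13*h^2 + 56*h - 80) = (h^2 + 4*h + 4)/(h^2 - 9*h + 20)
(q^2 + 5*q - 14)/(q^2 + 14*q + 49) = (q - 2)/(q + 7)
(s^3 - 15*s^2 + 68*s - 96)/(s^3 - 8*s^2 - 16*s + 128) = (s - 3)/(s + 4)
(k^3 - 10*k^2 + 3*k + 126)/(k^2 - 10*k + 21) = (k^2 - 3*k - 18)/(k - 3)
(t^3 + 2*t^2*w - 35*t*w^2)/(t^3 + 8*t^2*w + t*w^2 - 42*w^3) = t*(t - 5*w)/(t^2 + t*w - 6*w^2)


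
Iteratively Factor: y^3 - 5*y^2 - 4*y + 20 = (y + 2)*(y^2 - 7*y + 10) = (y - 2)*(y + 2)*(y - 5)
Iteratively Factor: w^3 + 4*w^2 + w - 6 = (w + 2)*(w^2 + 2*w - 3) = (w + 2)*(w + 3)*(w - 1)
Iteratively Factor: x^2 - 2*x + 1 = (x - 1)*(x - 1)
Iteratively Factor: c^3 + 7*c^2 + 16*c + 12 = (c + 3)*(c^2 + 4*c + 4) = (c + 2)*(c + 3)*(c + 2)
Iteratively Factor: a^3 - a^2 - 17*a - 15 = (a + 1)*(a^2 - 2*a - 15) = (a + 1)*(a + 3)*(a - 5)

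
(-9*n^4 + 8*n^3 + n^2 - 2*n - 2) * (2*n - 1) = -18*n^5 + 25*n^4 - 6*n^3 - 5*n^2 - 2*n + 2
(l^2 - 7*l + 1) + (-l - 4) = l^2 - 8*l - 3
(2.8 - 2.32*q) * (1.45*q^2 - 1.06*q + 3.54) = -3.364*q^3 + 6.5192*q^2 - 11.1808*q + 9.912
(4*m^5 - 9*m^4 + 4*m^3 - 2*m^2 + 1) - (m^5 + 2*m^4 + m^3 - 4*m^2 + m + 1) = 3*m^5 - 11*m^4 + 3*m^3 + 2*m^2 - m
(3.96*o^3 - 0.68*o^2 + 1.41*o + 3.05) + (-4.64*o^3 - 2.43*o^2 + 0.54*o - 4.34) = -0.68*o^3 - 3.11*o^2 + 1.95*o - 1.29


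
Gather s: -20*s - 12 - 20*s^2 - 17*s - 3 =-20*s^2 - 37*s - 15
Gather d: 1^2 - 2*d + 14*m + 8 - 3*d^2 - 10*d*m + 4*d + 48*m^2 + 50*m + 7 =-3*d^2 + d*(2 - 10*m) + 48*m^2 + 64*m + 16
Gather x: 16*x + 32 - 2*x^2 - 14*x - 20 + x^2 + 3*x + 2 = -x^2 + 5*x + 14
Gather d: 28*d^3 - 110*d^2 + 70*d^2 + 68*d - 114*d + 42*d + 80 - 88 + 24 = 28*d^3 - 40*d^2 - 4*d + 16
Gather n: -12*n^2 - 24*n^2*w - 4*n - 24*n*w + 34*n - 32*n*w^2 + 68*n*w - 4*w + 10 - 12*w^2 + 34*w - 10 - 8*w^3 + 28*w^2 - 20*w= n^2*(-24*w - 12) + n*(-32*w^2 + 44*w + 30) - 8*w^3 + 16*w^2 + 10*w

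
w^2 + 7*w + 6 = (w + 1)*(w + 6)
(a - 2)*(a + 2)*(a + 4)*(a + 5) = a^4 + 9*a^3 + 16*a^2 - 36*a - 80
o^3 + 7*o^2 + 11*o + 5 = (o + 1)^2*(o + 5)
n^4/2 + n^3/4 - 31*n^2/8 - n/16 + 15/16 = (n/2 + 1/4)*(n - 5/2)*(n - 1/2)*(n + 3)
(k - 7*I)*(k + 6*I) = k^2 - I*k + 42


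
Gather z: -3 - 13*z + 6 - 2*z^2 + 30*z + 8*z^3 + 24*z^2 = 8*z^3 + 22*z^2 + 17*z + 3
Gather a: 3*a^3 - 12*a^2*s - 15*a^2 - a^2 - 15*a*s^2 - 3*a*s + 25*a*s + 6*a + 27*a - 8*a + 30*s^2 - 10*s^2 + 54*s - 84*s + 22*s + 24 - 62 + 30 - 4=3*a^3 + a^2*(-12*s - 16) + a*(-15*s^2 + 22*s + 25) + 20*s^2 - 8*s - 12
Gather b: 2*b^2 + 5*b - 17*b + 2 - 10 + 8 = 2*b^2 - 12*b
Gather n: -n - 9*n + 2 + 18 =20 - 10*n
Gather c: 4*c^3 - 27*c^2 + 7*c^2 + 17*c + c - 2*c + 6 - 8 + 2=4*c^3 - 20*c^2 + 16*c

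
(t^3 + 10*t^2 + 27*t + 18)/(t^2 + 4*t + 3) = t + 6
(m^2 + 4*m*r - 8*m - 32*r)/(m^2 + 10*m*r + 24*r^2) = (m - 8)/(m + 6*r)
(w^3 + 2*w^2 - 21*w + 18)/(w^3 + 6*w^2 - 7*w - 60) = (w^2 + 5*w - 6)/(w^2 + 9*w + 20)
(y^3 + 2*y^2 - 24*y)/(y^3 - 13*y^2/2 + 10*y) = 2*(y + 6)/(2*y - 5)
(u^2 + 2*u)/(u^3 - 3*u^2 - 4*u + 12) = u/(u^2 - 5*u + 6)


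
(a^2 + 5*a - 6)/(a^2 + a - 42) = (a^2 + 5*a - 6)/(a^2 + a - 42)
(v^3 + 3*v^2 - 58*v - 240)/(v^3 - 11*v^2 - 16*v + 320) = (v + 6)/(v - 8)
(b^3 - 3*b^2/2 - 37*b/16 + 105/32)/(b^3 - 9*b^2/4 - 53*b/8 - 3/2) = (16*b^2 - 48*b + 35)/(4*(4*b^2 - 15*b - 4))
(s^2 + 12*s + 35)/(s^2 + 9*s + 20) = (s + 7)/(s + 4)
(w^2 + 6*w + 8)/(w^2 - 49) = (w^2 + 6*w + 8)/(w^2 - 49)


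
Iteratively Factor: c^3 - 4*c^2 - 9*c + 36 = (c + 3)*(c^2 - 7*c + 12) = (c - 4)*(c + 3)*(c - 3)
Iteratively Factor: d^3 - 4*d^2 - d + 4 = (d - 1)*(d^2 - 3*d - 4) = (d - 4)*(d - 1)*(d + 1)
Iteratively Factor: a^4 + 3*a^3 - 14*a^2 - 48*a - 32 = (a + 4)*(a^3 - a^2 - 10*a - 8) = (a - 4)*(a + 4)*(a^2 + 3*a + 2) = (a - 4)*(a + 1)*(a + 4)*(a + 2)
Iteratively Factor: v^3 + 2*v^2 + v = (v)*(v^2 + 2*v + 1) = v*(v + 1)*(v + 1)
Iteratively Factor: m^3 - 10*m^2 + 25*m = (m)*(m^2 - 10*m + 25) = m*(m - 5)*(m - 5)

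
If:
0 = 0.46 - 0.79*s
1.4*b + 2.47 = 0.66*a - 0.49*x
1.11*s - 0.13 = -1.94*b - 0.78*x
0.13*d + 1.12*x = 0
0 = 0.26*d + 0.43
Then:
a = 3.16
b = -0.34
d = -1.65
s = 0.58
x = 0.19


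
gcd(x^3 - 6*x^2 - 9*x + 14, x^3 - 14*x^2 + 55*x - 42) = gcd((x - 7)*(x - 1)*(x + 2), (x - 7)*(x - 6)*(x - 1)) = x^2 - 8*x + 7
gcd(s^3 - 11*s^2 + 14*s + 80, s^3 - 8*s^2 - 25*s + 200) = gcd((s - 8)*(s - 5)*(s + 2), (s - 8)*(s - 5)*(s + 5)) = s^2 - 13*s + 40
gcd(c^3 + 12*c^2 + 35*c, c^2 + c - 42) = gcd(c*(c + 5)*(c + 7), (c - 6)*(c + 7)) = c + 7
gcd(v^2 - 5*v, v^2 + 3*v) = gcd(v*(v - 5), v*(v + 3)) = v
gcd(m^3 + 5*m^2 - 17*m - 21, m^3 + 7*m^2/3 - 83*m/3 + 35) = m^2 + 4*m - 21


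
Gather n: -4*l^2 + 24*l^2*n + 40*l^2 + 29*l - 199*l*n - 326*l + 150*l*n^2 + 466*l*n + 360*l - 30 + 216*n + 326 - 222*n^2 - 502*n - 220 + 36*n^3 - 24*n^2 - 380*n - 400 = 36*l^2 + 63*l + 36*n^3 + n^2*(150*l - 246) + n*(24*l^2 + 267*l - 666) - 324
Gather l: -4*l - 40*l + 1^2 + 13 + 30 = 44 - 44*l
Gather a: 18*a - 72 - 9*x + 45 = 18*a - 9*x - 27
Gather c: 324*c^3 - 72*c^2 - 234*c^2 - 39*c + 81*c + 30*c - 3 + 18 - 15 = 324*c^3 - 306*c^2 + 72*c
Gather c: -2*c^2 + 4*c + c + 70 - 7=-2*c^2 + 5*c + 63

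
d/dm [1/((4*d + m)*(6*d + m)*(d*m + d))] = (-(4*d + m)*(6*d + m) - (4*d + m)*(m + 1) - (6*d + m)*(m + 1))/(d*(4*d + m)^2*(6*d + m)^2*(m + 1)^2)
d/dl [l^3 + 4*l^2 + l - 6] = 3*l^2 + 8*l + 1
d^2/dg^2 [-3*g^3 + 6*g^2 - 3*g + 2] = 12 - 18*g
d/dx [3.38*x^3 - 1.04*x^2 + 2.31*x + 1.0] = 10.14*x^2 - 2.08*x + 2.31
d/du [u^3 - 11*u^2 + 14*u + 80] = 3*u^2 - 22*u + 14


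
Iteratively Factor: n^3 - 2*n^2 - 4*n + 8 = (n - 2)*(n^2 - 4) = (n - 2)*(n + 2)*(n - 2)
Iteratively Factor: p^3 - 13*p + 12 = (p + 4)*(p^2 - 4*p + 3) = (p - 3)*(p + 4)*(p - 1)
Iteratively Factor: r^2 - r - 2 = (r + 1)*(r - 2)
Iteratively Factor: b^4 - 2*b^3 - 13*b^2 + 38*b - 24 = (b - 2)*(b^3 - 13*b + 12) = (b - 3)*(b - 2)*(b^2 + 3*b - 4) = (b - 3)*(b - 2)*(b + 4)*(b - 1)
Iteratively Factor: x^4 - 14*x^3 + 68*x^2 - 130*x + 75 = (x - 5)*(x^3 - 9*x^2 + 23*x - 15) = (x - 5)*(x - 1)*(x^2 - 8*x + 15) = (x - 5)^2*(x - 1)*(x - 3)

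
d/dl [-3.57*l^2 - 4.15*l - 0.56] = -7.14*l - 4.15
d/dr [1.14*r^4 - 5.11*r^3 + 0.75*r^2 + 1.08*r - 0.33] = 4.56*r^3 - 15.33*r^2 + 1.5*r + 1.08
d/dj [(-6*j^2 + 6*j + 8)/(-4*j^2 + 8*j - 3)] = 2*(-12*j^2 + 50*j - 41)/(16*j^4 - 64*j^3 + 88*j^2 - 48*j + 9)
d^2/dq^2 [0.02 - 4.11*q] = 0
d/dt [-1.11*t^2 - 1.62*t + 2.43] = -2.22*t - 1.62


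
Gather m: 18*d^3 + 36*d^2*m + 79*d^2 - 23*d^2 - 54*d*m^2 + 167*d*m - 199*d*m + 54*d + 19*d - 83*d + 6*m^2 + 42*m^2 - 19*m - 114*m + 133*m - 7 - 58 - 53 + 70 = 18*d^3 + 56*d^2 - 10*d + m^2*(48 - 54*d) + m*(36*d^2 - 32*d) - 48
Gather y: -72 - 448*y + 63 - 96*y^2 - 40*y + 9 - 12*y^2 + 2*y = -108*y^2 - 486*y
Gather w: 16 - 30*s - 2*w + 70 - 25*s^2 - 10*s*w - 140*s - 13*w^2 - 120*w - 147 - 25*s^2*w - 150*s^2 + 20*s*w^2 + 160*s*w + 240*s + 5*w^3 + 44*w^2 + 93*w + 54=-175*s^2 + 70*s + 5*w^3 + w^2*(20*s + 31) + w*(-25*s^2 + 150*s - 29) - 7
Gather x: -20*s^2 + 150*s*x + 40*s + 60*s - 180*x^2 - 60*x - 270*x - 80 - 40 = -20*s^2 + 100*s - 180*x^2 + x*(150*s - 330) - 120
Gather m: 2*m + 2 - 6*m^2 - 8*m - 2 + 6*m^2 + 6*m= 0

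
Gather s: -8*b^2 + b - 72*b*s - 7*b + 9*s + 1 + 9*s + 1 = -8*b^2 - 6*b + s*(18 - 72*b) + 2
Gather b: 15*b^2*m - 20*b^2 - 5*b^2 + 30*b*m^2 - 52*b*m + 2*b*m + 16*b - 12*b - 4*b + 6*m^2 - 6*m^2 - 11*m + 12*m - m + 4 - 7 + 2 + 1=b^2*(15*m - 25) + b*(30*m^2 - 50*m)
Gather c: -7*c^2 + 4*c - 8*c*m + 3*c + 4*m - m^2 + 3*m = -7*c^2 + c*(7 - 8*m) - m^2 + 7*m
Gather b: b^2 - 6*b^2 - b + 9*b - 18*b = -5*b^2 - 10*b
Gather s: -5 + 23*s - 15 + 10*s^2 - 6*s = 10*s^2 + 17*s - 20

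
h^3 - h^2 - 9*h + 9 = (h - 3)*(h - 1)*(h + 3)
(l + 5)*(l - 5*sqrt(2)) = l^2 - 5*sqrt(2)*l + 5*l - 25*sqrt(2)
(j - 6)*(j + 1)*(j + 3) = j^3 - 2*j^2 - 21*j - 18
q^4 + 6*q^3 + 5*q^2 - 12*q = q*(q - 1)*(q + 3)*(q + 4)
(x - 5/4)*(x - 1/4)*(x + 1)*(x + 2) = x^4 + 3*x^3/2 - 35*x^2/16 - 33*x/16 + 5/8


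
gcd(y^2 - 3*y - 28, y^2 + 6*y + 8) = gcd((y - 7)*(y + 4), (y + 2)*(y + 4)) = y + 4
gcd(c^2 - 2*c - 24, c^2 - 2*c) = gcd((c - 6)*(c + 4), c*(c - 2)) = 1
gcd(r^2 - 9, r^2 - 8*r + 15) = r - 3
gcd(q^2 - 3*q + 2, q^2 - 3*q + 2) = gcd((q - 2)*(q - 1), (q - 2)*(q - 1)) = q^2 - 3*q + 2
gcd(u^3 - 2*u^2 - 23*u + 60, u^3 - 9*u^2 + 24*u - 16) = u - 4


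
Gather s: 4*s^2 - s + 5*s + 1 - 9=4*s^2 + 4*s - 8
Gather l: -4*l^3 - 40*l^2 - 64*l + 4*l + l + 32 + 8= -4*l^3 - 40*l^2 - 59*l + 40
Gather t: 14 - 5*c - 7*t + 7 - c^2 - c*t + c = -c^2 - 4*c + t*(-c - 7) + 21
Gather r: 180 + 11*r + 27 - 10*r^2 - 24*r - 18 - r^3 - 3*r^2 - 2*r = -r^3 - 13*r^2 - 15*r + 189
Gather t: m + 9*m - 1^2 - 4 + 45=10*m + 40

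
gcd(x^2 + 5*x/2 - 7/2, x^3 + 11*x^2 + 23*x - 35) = x - 1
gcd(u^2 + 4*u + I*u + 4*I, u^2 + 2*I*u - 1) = u + I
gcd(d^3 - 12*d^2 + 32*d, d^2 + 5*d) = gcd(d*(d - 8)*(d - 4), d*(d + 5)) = d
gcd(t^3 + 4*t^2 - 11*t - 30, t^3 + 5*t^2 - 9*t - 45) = t^2 + 2*t - 15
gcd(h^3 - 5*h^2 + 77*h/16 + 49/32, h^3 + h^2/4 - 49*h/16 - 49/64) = h^2 - 3*h/2 - 7/16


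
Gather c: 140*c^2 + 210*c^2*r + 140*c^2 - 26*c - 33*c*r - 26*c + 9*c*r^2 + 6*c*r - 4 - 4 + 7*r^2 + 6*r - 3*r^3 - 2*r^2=c^2*(210*r + 280) + c*(9*r^2 - 27*r - 52) - 3*r^3 + 5*r^2 + 6*r - 8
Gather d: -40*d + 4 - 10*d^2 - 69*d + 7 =-10*d^2 - 109*d + 11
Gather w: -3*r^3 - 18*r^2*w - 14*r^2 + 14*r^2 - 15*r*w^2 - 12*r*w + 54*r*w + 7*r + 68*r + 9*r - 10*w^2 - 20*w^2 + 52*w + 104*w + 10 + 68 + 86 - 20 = -3*r^3 + 84*r + w^2*(-15*r - 30) + w*(-18*r^2 + 42*r + 156) + 144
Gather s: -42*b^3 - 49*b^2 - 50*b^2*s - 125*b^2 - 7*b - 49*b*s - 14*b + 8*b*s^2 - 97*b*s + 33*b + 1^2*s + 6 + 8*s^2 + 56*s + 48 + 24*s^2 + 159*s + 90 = -42*b^3 - 174*b^2 + 12*b + s^2*(8*b + 32) + s*(-50*b^2 - 146*b + 216) + 144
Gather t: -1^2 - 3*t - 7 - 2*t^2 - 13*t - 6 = -2*t^2 - 16*t - 14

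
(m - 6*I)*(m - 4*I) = m^2 - 10*I*m - 24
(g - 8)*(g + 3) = g^2 - 5*g - 24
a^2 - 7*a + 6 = (a - 6)*(a - 1)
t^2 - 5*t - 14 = (t - 7)*(t + 2)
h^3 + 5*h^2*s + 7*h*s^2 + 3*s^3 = (h + s)^2*(h + 3*s)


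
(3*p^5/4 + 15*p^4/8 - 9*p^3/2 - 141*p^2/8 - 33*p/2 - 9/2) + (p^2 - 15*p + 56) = 3*p^5/4 + 15*p^4/8 - 9*p^3/2 - 133*p^2/8 - 63*p/2 + 103/2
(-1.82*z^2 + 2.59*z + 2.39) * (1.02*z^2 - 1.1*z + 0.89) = -1.8564*z^4 + 4.6438*z^3 - 2.031*z^2 - 0.323900000000001*z + 2.1271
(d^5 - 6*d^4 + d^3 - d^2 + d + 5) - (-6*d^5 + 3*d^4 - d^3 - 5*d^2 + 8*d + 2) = 7*d^5 - 9*d^4 + 2*d^3 + 4*d^2 - 7*d + 3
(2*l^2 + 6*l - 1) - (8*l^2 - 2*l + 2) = -6*l^2 + 8*l - 3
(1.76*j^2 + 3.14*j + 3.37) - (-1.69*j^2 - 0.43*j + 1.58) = 3.45*j^2 + 3.57*j + 1.79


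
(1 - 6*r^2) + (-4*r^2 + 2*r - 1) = -10*r^2 + 2*r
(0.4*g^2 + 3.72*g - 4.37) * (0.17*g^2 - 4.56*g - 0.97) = 0.068*g^4 - 1.1916*g^3 - 18.0941*g^2 + 16.3188*g + 4.2389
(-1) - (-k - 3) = k + 2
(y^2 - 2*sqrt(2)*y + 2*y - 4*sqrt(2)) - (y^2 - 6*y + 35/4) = -2*sqrt(2)*y + 8*y - 35/4 - 4*sqrt(2)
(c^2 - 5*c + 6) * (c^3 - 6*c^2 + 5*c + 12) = c^5 - 11*c^4 + 41*c^3 - 49*c^2 - 30*c + 72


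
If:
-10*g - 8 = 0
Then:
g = -4/5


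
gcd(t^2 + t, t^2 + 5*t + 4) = t + 1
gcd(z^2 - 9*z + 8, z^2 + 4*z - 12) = 1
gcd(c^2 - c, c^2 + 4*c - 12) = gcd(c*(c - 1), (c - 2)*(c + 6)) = 1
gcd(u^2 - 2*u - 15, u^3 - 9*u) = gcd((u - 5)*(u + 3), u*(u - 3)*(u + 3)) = u + 3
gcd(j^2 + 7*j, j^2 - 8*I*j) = j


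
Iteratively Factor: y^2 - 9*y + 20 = (y - 4)*(y - 5)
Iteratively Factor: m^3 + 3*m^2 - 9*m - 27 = (m - 3)*(m^2 + 6*m + 9) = (m - 3)*(m + 3)*(m + 3)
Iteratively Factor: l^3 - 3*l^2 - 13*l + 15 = (l - 5)*(l^2 + 2*l - 3) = (l - 5)*(l + 3)*(l - 1)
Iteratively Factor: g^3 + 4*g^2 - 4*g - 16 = (g + 2)*(g^2 + 2*g - 8) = (g + 2)*(g + 4)*(g - 2)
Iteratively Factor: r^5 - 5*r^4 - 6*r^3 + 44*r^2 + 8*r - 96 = (r + 2)*(r^4 - 7*r^3 + 8*r^2 + 28*r - 48) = (r - 2)*(r + 2)*(r^3 - 5*r^2 - 2*r + 24) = (r - 4)*(r - 2)*(r + 2)*(r^2 - r - 6) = (r - 4)*(r - 2)*(r + 2)^2*(r - 3)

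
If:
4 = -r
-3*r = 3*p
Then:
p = 4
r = -4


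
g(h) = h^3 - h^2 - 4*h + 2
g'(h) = 3*h^2 - 2*h - 4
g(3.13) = 10.35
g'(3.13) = 19.13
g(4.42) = 51.13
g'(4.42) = 45.77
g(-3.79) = -51.64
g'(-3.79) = 46.67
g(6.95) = 261.60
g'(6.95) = 127.01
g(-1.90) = -0.87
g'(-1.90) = 10.63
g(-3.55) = -41.14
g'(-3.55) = 40.91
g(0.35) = 0.52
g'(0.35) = -4.33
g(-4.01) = -62.52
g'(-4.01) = 52.26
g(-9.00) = -772.00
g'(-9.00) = 257.00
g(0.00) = 2.00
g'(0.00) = -4.00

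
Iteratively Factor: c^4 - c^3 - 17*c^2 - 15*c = (c - 5)*(c^3 + 4*c^2 + 3*c) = (c - 5)*(c + 1)*(c^2 + 3*c) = c*(c - 5)*(c + 1)*(c + 3)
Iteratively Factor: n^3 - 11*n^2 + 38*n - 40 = (n - 5)*(n^2 - 6*n + 8) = (n - 5)*(n - 4)*(n - 2)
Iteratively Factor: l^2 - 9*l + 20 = (l - 5)*(l - 4)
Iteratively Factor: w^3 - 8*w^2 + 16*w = (w)*(w^2 - 8*w + 16) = w*(w - 4)*(w - 4)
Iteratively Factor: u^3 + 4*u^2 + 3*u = (u)*(u^2 + 4*u + 3) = u*(u + 3)*(u + 1)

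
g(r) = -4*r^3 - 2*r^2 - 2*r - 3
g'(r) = -12*r^2 - 4*r - 2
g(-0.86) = -0.21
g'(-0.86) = -7.44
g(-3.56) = 159.24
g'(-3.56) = -139.84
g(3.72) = -244.03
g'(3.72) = -182.94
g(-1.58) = 10.94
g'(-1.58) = -25.64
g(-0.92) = 0.26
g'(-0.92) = -8.48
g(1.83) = -37.87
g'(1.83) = -49.51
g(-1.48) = 8.55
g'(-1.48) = -22.36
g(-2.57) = 56.83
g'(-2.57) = -70.98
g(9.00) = -3099.00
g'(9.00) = -1010.00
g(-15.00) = 13077.00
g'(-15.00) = -2642.00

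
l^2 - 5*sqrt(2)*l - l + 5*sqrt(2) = (l - 1)*(l - 5*sqrt(2))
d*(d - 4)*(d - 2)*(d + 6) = d^4 - 28*d^2 + 48*d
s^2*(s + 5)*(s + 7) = s^4 + 12*s^3 + 35*s^2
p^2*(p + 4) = p^3 + 4*p^2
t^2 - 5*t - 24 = (t - 8)*(t + 3)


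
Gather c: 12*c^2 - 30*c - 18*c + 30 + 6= 12*c^2 - 48*c + 36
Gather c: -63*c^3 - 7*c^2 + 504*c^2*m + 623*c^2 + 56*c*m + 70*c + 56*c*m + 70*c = -63*c^3 + c^2*(504*m + 616) + c*(112*m + 140)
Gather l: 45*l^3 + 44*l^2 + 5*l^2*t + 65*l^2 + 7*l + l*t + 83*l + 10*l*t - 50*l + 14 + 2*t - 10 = 45*l^3 + l^2*(5*t + 109) + l*(11*t + 40) + 2*t + 4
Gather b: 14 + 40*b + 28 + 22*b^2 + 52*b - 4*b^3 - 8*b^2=-4*b^3 + 14*b^2 + 92*b + 42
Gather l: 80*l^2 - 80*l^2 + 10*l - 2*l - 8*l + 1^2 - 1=0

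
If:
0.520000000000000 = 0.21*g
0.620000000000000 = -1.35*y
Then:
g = 2.48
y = -0.46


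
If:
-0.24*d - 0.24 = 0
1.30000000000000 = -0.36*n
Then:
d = -1.00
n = -3.61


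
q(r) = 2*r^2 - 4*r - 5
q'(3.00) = 8.00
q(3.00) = 1.00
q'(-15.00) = -64.00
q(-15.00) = 505.00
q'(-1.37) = -9.48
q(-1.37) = 4.23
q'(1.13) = 0.52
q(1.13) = -6.97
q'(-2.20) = -12.80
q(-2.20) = 13.48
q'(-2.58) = -14.32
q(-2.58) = 18.63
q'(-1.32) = -9.28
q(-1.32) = 3.76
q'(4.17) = 12.68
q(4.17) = 13.10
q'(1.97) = 3.88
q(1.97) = -5.12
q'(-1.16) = -8.64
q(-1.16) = 2.33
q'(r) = 4*r - 4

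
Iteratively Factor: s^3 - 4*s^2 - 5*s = (s - 5)*(s^2 + s) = s*(s - 5)*(s + 1)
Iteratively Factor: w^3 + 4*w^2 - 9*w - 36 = (w + 4)*(w^2 - 9) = (w + 3)*(w + 4)*(w - 3)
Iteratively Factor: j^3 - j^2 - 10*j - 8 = (j - 4)*(j^2 + 3*j + 2) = (j - 4)*(j + 2)*(j + 1)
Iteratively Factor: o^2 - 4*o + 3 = (o - 1)*(o - 3)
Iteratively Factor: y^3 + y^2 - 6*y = (y)*(y^2 + y - 6) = y*(y - 2)*(y + 3)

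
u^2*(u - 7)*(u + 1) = u^4 - 6*u^3 - 7*u^2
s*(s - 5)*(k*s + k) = k*s^3 - 4*k*s^2 - 5*k*s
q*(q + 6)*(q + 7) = q^3 + 13*q^2 + 42*q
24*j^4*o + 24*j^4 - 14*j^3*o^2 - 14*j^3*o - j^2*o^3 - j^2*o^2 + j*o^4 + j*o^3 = (-3*j + o)*(-2*j + o)*(4*j + o)*(j*o + j)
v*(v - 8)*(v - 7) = v^3 - 15*v^2 + 56*v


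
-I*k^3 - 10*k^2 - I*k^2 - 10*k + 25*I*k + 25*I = (k - 5*I)^2*(-I*k - I)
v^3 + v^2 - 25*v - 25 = (v - 5)*(v + 1)*(v + 5)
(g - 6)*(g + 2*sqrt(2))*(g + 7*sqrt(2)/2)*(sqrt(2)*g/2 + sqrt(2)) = sqrt(2)*g^4/2 - 2*sqrt(2)*g^3 + 11*g^3/2 - 22*g^2 + sqrt(2)*g^2 - 66*g - 28*sqrt(2)*g - 84*sqrt(2)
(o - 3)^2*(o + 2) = o^3 - 4*o^2 - 3*o + 18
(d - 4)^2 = d^2 - 8*d + 16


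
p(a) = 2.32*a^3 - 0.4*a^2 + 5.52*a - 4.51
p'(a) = 6.96*a^2 - 0.8*a + 5.52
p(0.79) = 0.75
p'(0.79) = 9.23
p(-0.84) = -10.80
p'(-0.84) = 11.10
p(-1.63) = -24.62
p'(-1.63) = 25.32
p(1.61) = 13.02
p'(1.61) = 22.27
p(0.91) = 1.93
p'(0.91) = 10.56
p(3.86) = 144.27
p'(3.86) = 106.13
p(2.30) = 34.30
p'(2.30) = 40.50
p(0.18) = -3.52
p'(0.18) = 5.60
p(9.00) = 1704.05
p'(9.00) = 562.08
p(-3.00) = -87.31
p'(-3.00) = 70.56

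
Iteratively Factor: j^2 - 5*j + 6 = (j - 2)*(j - 3)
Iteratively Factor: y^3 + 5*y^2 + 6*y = (y + 2)*(y^2 + 3*y) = y*(y + 2)*(y + 3)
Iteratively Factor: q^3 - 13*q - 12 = (q + 3)*(q^2 - 3*q - 4) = (q - 4)*(q + 3)*(q + 1)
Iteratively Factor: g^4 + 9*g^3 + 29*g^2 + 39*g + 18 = (g + 2)*(g^3 + 7*g^2 + 15*g + 9) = (g + 1)*(g + 2)*(g^2 + 6*g + 9) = (g + 1)*(g + 2)*(g + 3)*(g + 3)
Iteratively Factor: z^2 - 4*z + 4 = (z - 2)*(z - 2)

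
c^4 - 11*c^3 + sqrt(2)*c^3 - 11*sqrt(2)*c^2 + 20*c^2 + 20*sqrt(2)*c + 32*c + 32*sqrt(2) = (c - 8)*(c - 4)*(sqrt(2)*c/2 + 1)*(sqrt(2)*c + sqrt(2))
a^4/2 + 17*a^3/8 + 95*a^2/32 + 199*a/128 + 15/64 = (a/2 + 1)*(a + 1/4)*(a + 3/4)*(a + 5/4)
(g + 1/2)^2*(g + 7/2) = g^3 + 9*g^2/2 + 15*g/4 + 7/8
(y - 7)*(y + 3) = y^2 - 4*y - 21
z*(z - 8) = z^2 - 8*z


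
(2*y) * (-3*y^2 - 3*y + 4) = -6*y^3 - 6*y^2 + 8*y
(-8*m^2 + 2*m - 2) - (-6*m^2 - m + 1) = -2*m^2 + 3*m - 3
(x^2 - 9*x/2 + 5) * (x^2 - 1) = x^4 - 9*x^3/2 + 4*x^2 + 9*x/2 - 5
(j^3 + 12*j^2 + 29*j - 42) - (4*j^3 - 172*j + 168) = -3*j^3 + 12*j^2 + 201*j - 210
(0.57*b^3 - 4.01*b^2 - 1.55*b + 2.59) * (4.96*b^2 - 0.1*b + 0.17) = 2.8272*b^5 - 19.9466*b^4 - 7.1901*b^3 + 12.3197*b^2 - 0.5225*b + 0.4403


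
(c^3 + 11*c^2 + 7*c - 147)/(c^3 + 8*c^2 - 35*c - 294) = (c - 3)/(c - 6)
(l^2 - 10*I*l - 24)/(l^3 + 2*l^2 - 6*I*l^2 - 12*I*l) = (l - 4*I)/(l*(l + 2))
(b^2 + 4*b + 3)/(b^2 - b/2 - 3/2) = 2*(b + 3)/(2*b - 3)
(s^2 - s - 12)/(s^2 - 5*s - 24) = (s - 4)/(s - 8)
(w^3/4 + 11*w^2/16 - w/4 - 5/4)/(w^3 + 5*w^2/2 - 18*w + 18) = (4*w^3 + 11*w^2 - 4*w - 20)/(8*(2*w^3 + 5*w^2 - 36*w + 36))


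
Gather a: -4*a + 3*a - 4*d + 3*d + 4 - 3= -a - d + 1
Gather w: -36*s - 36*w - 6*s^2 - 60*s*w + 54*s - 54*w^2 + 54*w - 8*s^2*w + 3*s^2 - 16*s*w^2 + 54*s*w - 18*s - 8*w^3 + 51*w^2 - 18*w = -3*s^2 - 8*w^3 + w^2*(-16*s - 3) + w*(-8*s^2 - 6*s)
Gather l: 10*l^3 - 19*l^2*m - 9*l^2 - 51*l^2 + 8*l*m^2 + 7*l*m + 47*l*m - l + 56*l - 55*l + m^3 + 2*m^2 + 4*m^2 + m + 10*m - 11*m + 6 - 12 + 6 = 10*l^3 + l^2*(-19*m - 60) + l*(8*m^2 + 54*m) + m^3 + 6*m^2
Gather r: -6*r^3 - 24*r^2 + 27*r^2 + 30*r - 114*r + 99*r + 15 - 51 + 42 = -6*r^3 + 3*r^2 + 15*r + 6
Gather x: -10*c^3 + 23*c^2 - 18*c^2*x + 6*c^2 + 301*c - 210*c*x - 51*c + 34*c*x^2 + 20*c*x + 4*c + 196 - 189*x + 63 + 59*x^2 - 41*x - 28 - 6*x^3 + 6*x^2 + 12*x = -10*c^3 + 29*c^2 + 254*c - 6*x^3 + x^2*(34*c + 65) + x*(-18*c^2 - 190*c - 218) + 231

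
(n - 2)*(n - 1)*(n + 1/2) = n^3 - 5*n^2/2 + n/2 + 1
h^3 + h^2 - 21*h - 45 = (h - 5)*(h + 3)^2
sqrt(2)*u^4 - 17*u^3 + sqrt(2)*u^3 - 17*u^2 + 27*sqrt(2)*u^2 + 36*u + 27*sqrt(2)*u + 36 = (u + 1)*(u - 6*sqrt(2))*(u - 3*sqrt(2))*(sqrt(2)*u + 1)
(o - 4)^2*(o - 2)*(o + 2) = o^4 - 8*o^3 + 12*o^2 + 32*o - 64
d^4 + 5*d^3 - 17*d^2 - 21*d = d*(d - 3)*(d + 1)*(d + 7)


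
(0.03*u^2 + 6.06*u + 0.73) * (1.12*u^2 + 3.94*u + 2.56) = 0.0336*u^4 + 6.9054*u^3 + 24.7708*u^2 + 18.3898*u + 1.8688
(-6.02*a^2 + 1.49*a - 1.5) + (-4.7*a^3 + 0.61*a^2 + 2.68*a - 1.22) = -4.7*a^3 - 5.41*a^2 + 4.17*a - 2.72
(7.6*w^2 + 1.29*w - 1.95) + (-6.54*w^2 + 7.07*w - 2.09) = 1.06*w^2 + 8.36*w - 4.04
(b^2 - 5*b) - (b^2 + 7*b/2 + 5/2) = -17*b/2 - 5/2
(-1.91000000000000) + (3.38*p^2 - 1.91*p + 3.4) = 3.38*p^2 - 1.91*p + 1.49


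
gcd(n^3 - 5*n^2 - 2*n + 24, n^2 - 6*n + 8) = n - 4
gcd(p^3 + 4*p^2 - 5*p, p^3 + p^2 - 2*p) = p^2 - p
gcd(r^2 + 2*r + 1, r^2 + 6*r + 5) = r + 1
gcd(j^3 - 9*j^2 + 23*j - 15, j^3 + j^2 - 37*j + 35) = j^2 - 6*j + 5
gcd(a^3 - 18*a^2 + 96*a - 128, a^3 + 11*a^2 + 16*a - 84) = a - 2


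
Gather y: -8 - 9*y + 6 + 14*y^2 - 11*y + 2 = 14*y^2 - 20*y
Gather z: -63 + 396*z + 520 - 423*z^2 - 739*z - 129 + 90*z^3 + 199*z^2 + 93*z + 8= 90*z^3 - 224*z^2 - 250*z + 336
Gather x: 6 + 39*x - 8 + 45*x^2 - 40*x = 45*x^2 - x - 2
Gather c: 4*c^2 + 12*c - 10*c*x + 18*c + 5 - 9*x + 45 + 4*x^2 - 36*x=4*c^2 + c*(30 - 10*x) + 4*x^2 - 45*x + 50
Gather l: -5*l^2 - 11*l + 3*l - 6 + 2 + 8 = -5*l^2 - 8*l + 4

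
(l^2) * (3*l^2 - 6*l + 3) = 3*l^4 - 6*l^3 + 3*l^2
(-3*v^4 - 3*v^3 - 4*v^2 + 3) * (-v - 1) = 3*v^5 + 6*v^4 + 7*v^3 + 4*v^2 - 3*v - 3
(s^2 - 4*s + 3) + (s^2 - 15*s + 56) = 2*s^2 - 19*s + 59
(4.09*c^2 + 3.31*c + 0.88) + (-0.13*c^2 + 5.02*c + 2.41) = 3.96*c^2 + 8.33*c + 3.29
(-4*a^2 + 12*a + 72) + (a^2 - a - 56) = -3*a^2 + 11*a + 16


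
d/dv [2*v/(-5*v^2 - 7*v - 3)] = 2*(5*v^2 - 3)/(25*v^4 + 70*v^3 + 79*v^2 + 42*v + 9)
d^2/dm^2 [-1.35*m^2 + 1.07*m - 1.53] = -2.70000000000000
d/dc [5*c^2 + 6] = 10*c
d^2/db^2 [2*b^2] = 4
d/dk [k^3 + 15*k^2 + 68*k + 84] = 3*k^2 + 30*k + 68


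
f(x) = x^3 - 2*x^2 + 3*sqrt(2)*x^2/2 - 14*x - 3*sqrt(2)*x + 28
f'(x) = 3*x^2 - 4*x + 3*sqrt(2)*x - 14 - 3*sqrt(2)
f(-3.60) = 48.59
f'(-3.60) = 19.76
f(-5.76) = -54.00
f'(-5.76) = 79.89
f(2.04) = -0.22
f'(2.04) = -5.26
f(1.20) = 8.01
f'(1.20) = -13.63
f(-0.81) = 42.32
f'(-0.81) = -16.47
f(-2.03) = 57.17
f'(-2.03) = -6.37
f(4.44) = 36.92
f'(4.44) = 41.98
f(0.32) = 22.21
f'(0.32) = -17.86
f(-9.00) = -526.99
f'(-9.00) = 222.57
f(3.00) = 1.36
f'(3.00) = 9.49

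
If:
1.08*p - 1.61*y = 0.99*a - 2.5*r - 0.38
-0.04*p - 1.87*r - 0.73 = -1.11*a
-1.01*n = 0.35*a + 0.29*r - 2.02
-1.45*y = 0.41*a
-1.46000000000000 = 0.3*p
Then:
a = 5.89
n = -0.96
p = -4.87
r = 3.21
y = -1.67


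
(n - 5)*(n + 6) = n^2 + n - 30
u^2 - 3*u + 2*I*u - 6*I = (u - 3)*(u + 2*I)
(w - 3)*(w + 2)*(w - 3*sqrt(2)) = w^3 - 3*sqrt(2)*w^2 - w^2 - 6*w + 3*sqrt(2)*w + 18*sqrt(2)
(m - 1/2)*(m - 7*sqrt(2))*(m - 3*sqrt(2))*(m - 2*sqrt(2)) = m^4 - 12*sqrt(2)*m^3 - m^3/2 + 6*sqrt(2)*m^2 + 82*m^2 - 84*sqrt(2)*m - 41*m + 42*sqrt(2)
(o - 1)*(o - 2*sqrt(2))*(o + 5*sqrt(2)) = o^3 - o^2 + 3*sqrt(2)*o^2 - 20*o - 3*sqrt(2)*o + 20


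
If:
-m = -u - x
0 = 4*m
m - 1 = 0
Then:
No Solution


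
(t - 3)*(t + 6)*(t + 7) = t^3 + 10*t^2 + 3*t - 126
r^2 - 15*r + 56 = (r - 8)*(r - 7)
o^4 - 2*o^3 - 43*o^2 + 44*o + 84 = (o - 7)*(o - 2)*(o + 1)*(o + 6)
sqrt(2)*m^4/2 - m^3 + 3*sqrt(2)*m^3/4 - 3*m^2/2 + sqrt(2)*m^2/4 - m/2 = m*(m + 1/2)*(m - sqrt(2))*(sqrt(2)*m/2 + sqrt(2)/2)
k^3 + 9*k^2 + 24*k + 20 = (k + 2)^2*(k + 5)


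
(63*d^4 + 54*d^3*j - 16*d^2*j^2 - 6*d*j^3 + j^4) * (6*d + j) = 378*d^5 + 387*d^4*j - 42*d^3*j^2 - 52*d^2*j^3 + j^5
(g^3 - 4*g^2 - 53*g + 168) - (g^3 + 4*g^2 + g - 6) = -8*g^2 - 54*g + 174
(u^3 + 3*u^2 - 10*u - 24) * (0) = 0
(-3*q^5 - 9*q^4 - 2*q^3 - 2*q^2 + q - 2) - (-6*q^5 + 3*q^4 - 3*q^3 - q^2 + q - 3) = 3*q^5 - 12*q^4 + q^3 - q^2 + 1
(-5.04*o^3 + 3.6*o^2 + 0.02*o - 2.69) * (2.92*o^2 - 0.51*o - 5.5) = -14.7168*o^5 + 13.0824*o^4 + 25.9424*o^3 - 27.665*o^2 + 1.2619*o + 14.795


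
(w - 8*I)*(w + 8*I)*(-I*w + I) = -I*w^3 + I*w^2 - 64*I*w + 64*I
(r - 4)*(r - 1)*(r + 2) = r^3 - 3*r^2 - 6*r + 8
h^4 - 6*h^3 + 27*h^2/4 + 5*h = h*(h - 4)*(h - 5/2)*(h + 1/2)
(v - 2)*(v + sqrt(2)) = v^2 - 2*v + sqrt(2)*v - 2*sqrt(2)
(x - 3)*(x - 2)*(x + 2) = x^3 - 3*x^2 - 4*x + 12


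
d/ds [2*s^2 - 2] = 4*s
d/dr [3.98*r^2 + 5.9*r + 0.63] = 7.96*r + 5.9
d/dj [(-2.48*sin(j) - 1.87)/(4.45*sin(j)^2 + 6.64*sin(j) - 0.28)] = (11.036*sin(j)^2 + 16.643*sin(j) + 13.1112)*cos(j)/(19.8025*sin(j)^4 + 59.096*sin(j)^3 + 41.5976*sin(j)^2 - 3.7184*sin(j) + 0.0784)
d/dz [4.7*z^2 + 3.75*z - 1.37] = 9.4*z + 3.75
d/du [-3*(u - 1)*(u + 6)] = -6*u - 15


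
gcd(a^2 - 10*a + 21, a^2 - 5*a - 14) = a - 7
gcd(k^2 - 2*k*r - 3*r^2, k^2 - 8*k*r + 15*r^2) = -k + 3*r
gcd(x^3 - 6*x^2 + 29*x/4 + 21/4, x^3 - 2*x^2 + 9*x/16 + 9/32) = 1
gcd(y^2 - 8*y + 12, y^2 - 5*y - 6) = y - 6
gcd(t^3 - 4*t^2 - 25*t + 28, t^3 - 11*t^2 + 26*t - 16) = t - 1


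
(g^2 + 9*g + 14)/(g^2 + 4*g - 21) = (g + 2)/(g - 3)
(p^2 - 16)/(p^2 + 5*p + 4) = (p - 4)/(p + 1)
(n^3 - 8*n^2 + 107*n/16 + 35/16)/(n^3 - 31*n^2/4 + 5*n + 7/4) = (n - 5/4)/(n - 1)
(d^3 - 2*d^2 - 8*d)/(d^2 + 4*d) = (d^2 - 2*d - 8)/(d + 4)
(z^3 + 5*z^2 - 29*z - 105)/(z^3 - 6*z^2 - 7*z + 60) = (z + 7)/(z - 4)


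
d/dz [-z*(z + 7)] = -2*z - 7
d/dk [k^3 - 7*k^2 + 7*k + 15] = 3*k^2 - 14*k + 7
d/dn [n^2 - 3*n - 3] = 2*n - 3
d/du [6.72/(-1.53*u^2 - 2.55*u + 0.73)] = (20.5632*u + 17.136)/(1.53*u^2 + 2.55*u - 0.73)^2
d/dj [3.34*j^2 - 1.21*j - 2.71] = 6.68*j - 1.21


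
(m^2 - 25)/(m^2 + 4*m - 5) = (m - 5)/(m - 1)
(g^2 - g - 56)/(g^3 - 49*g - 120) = (g + 7)/(g^2 + 8*g + 15)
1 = 1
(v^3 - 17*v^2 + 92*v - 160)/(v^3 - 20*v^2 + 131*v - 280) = (v - 4)/(v - 7)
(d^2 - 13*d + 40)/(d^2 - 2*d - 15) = (d - 8)/(d + 3)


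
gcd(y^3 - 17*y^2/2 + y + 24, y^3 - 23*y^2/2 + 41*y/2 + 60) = y^2 - 13*y/2 - 12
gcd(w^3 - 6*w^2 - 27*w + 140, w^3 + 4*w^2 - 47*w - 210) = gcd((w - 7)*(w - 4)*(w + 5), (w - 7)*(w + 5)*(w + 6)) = w^2 - 2*w - 35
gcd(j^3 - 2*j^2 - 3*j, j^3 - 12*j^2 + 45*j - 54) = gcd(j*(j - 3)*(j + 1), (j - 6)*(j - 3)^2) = j - 3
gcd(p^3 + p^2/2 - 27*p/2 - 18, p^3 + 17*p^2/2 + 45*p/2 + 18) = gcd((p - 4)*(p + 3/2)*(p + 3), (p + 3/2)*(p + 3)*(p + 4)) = p^2 + 9*p/2 + 9/2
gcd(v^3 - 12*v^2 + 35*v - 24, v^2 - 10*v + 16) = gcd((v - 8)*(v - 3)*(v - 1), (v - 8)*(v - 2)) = v - 8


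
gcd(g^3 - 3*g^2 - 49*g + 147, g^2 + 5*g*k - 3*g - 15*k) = g - 3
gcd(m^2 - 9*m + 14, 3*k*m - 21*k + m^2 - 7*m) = m - 7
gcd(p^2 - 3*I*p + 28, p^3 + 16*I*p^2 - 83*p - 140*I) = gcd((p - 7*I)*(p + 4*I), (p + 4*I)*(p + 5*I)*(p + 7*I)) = p + 4*I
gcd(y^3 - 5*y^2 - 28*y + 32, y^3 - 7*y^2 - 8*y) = y - 8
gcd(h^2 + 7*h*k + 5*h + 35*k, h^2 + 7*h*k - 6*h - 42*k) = h + 7*k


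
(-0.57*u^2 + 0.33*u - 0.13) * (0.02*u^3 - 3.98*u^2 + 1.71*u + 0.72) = -0.0114*u^5 + 2.2752*u^4 - 2.2907*u^3 + 0.6713*u^2 + 0.0153*u - 0.0936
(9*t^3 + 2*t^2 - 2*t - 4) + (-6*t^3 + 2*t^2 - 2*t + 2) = 3*t^3 + 4*t^2 - 4*t - 2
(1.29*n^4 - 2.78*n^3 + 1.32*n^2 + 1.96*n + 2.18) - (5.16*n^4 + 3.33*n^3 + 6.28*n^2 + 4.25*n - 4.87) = -3.87*n^4 - 6.11*n^3 - 4.96*n^2 - 2.29*n + 7.05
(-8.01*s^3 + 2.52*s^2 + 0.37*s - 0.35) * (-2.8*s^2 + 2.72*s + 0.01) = 22.428*s^5 - 28.8432*s^4 + 5.7383*s^3 + 2.0116*s^2 - 0.9483*s - 0.0035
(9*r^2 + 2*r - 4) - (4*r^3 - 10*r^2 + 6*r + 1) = -4*r^3 + 19*r^2 - 4*r - 5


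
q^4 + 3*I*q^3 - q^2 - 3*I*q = q*(q - 1)*(q + 1)*(q + 3*I)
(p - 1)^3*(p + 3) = p^4 - 6*p^2 + 8*p - 3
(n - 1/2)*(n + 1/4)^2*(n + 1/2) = n^4 + n^3/2 - 3*n^2/16 - n/8 - 1/64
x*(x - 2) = x^2 - 2*x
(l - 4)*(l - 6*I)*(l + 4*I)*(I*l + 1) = I*l^4 + 3*l^3 - 4*I*l^3 - 12*l^2 + 22*I*l^2 + 24*l - 88*I*l - 96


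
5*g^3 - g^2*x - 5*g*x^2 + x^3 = (-5*g + x)*(-g + x)*(g + x)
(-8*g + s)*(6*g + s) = -48*g^2 - 2*g*s + s^2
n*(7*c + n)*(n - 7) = 7*c*n^2 - 49*c*n + n^3 - 7*n^2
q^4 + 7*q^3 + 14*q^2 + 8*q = q*(q + 1)*(q + 2)*(q + 4)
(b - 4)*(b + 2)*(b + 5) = b^3 + 3*b^2 - 18*b - 40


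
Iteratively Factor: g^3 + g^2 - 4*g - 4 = (g + 1)*(g^2 - 4) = (g + 1)*(g + 2)*(g - 2)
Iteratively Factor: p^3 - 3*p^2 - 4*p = (p)*(p^2 - 3*p - 4) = p*(p - 4)*(p + 1)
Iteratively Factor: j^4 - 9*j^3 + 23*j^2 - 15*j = (j - 1)*(j^3 - 8*j^2 + 15*j) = (j - 5)*(j - 1)*(j^2 - 3*j) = j*(j - 5)*(j - 1)*(j - 3)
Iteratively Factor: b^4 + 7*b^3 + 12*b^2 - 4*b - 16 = (b + 2)*(b^3 + 5*b^2 + 2*b - 8) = (b + 2)^2*(b^2 + 3*b - 4) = (b + 2)^2*(b + 4)*(b - 1)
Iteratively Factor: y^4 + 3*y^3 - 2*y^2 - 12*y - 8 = (y + 1)*(y^3 + 2*y^2 - 4*y - 8) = (y + 1)*(y + 2)*(y^2 - 4) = (y + 1)*(y + 2)^2*(y - 2)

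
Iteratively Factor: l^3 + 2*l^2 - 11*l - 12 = (l + 1)*(l^2 + l - 12) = (l - 3)*(l + 1)*(l + 4)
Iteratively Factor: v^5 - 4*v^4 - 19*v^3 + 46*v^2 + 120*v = (v - 4)*(v^4 - 19*v^2 - 30*v) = v*(v - 4)*(v^3 - 19*v - 30) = v*(v - 4)*(v + 3)*(v^2 - 3*v - 10) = v*(v - 4)*(v + 2)*(v + 3)*(v - 5)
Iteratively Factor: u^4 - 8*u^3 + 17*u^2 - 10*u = (u - 2)*(u^3 - 6*u^2 + 5*u) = u*(u - 2)*(u^2 - 6*u + 5) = u*(u - 5)*(u - 2)*(u - 1)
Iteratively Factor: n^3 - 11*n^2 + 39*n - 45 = (n - 5)*(n^2 - 6*n + 9) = (n - 5)*(n - 3)*(n - 3)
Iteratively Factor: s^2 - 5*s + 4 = (s - 1)*(s - 4)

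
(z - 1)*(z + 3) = z^2 + 2*z - 3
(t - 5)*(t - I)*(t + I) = t^3 - 5*t^2 + t - 5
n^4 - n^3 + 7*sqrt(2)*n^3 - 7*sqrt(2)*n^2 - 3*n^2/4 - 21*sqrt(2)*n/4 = n*(n - 3/2)*(n + 1/2)*(n + 7*sqrt(2))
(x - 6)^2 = x^2 - 12*x + 36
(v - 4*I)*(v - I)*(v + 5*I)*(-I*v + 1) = -I*v^4 + v^3 - 21*I*v^2 + v - 20*I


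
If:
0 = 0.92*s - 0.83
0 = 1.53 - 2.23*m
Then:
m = 0.69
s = 0.90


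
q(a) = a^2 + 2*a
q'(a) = 2*a + 2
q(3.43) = 18.62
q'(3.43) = 8.86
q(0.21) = 0.46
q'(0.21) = 2.42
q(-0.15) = -0.28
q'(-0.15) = 1.70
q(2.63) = 12.18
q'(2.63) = 7.26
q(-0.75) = -0.94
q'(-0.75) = 0.50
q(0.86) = 2.46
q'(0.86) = 3.72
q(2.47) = 11.04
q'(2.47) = 6.94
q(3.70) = 21.09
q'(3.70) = 9.40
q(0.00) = 0.00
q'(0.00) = 2.00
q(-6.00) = 24.00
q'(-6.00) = -10.00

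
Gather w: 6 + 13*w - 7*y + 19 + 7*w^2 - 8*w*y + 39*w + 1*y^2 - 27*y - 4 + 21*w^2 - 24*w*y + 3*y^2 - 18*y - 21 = 28*w^2 + w*(52 - 32*y) + 4*y^2 - 52*y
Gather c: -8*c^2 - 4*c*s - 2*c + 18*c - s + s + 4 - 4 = -8*c^2 + c*(16 - 4*s)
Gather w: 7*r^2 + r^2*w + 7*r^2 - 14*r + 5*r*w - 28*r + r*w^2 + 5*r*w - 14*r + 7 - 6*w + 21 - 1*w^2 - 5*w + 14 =14*r^2 - 56*r + w^2*(r - 1) + w*(r^2 + 10*r - 11) + 42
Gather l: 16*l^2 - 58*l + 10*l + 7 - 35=16*l^2 - 48*l - 28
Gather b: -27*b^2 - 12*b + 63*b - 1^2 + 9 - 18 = -27*b^2 + 51*b - 10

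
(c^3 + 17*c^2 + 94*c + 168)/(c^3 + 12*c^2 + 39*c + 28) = (c + 6)/(c + 1)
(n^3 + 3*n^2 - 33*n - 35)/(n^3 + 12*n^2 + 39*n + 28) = (n - 5)/(n + 4)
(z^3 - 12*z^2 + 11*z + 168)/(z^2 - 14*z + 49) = (z^2 - 5*z - 24)/(z - 7)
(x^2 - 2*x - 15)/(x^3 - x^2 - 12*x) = (x - 5)/(x*(x - 4))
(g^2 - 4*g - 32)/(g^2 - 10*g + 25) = (g^2 - 4*g - 32)/(g^2 - 10*g + 25)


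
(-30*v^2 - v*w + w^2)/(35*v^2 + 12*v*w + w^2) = (-6*v + w)/(7*v + w)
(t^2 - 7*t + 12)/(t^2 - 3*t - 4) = (t - 3)/(t + 1)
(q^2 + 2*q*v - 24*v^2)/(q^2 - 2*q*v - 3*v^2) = (-q^2 - 2*q*v + 24*v^2)/(-q^2 + 2*q*v + 3*v^2)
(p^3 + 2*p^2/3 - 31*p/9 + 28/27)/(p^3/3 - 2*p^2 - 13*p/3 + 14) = (27*p^3 + 18*p^2 - 93*p + 28)/(9*(p^3 - 6*p^2 - 13*p + 42))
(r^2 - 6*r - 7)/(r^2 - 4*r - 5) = (r - 7)/(r - 5)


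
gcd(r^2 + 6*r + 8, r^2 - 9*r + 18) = 1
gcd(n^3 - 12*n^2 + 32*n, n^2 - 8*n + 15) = 1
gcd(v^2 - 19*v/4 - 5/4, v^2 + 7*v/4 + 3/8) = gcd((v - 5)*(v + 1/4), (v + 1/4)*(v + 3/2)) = v + 1/4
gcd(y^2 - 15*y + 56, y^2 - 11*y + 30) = 1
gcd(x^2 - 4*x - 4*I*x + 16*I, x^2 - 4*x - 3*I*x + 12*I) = x - 4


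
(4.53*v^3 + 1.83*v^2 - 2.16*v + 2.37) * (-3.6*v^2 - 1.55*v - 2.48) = -16.308*v^5 - 13.6095*v^4 - 6.2949*v^3 - 9.7224*v^2 + 1.6833*v - 5.8776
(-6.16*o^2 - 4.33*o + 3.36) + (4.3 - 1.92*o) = -6.16*o^2 - 6.25*o + 7.66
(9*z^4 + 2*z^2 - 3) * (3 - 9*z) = -81*z^5 + 27*z^4 - 18*z^3 + 6*z^2 + 27*z - 9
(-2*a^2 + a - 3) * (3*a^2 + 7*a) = -6*a^4 - 11*a^3 - 2*a^2 - 21*a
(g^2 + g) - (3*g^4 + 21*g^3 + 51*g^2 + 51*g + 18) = -3*g^4 - 21*g^3 - 50*g^2 - 50*g - 18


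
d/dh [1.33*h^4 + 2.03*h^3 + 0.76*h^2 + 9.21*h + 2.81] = 5.32*h^3 + 6.09*h^2 + 1.52*h + 9.21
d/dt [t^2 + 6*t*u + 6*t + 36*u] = 2*t + 6*u + 6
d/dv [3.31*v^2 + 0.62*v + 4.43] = 6.62*v + 0.62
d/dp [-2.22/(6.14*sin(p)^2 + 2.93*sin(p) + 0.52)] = (27.2616*sin(p) + 6.5046)*cos(p)/(6.14*sin(p)^2 + 2.93*sin(p) + 0.52)^2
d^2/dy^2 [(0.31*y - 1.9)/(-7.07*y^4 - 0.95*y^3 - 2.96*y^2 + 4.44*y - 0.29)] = (-185.943828*y^7 + 1866.11236*y^6 + 342.237258*y^5 + 672.670032*y^4 - 148.420772*y^3 + 6.07505999999999*y^2 - 151.367436*y + 70.851448)/(353.393243*y^12 + 142.456965*y^11 + 463.007937*y^10 - 545.656453*y^9 + 58.407039*y^8 - 532.864638*y^7 + 406.346615*y^6 - 110.247864*y^5 + 177.123801*y^4 - 110.156475*y^3 + 17.89764*y^2 - 1.120212*y + 0.024389)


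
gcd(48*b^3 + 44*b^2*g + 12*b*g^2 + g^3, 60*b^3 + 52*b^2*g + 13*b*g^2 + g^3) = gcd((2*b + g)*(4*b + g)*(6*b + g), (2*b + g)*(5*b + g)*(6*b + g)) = 12*b^2 + 8*b*g + g^2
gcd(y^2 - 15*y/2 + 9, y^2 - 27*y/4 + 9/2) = y - 6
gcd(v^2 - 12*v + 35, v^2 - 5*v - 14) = v - 7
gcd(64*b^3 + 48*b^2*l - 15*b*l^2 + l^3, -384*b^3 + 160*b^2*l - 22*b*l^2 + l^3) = 64*b^2 - 16*b*l + l^2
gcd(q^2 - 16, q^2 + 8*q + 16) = q + 4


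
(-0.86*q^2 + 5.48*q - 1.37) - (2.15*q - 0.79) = -0.86*q^2 + 3.33*q - 0.58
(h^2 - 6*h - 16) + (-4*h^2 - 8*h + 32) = -3*h^2 - 14*h + 16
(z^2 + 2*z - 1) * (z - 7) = z^3 - 5*z^2 - 15*z + 7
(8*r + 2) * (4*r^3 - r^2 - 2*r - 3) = 32*r^4 - 18*r^2 - 28*r - 6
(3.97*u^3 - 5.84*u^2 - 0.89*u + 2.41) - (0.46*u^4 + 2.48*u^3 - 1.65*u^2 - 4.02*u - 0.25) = -0.46*u^4 + 1.49*u^3 - 4.19*u^2 + 3.13*u + 2.66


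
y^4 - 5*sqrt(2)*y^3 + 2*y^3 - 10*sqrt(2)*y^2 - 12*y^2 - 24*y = y*(y + 2)*(y - 6*sqrt(2))*(y + sqrt(2))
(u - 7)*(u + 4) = u^2 - 3*u - 28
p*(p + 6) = p^2 + 6*p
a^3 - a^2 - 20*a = a*(a - 5)*(a + 4)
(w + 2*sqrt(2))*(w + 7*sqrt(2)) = w^2 + 9*sqrt(2)*w + 28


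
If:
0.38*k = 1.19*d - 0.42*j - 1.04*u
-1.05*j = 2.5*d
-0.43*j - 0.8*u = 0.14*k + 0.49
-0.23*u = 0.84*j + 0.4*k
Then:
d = 7.02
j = -16.71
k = 33.67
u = 2.48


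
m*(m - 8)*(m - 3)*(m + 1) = m^4 - 10*m^3 + 13*m^2 + 24*m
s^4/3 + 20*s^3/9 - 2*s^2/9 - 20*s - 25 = (s/3 + 1)*(s - 3)*(s + 5/3)*(s + 5)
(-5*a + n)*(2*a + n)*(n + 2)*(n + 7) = -10*a^2*n^2 - 90*a^2*n - 140*a^2 - 3*a*n^3 - 27*a*n^2 - 42*a*n + n^4 + 9*n^3 + 14*n^2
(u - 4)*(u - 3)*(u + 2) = u^3 - 5*u^2 - 2*u + 24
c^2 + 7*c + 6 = (c + 1)*(c + 6)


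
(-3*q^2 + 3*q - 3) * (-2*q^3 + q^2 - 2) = 6*q^5 - 9*q^4 + 9*q^3 + 3*q^2 - 6*q + 6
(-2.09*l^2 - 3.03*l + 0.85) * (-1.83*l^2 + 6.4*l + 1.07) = 3.8247*l^4 - 7.8311*l^3 - 23.1838*l^2 + 2.1979*l + 0.9095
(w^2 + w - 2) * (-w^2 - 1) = -w^4 - w^3 + w^2 - w + 2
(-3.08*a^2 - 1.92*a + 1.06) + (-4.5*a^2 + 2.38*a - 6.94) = -7.58*a^2 + 0.46*a - 5.88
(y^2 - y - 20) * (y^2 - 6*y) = y^4 - 7*y^3 - 14*y^2 + 120*y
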